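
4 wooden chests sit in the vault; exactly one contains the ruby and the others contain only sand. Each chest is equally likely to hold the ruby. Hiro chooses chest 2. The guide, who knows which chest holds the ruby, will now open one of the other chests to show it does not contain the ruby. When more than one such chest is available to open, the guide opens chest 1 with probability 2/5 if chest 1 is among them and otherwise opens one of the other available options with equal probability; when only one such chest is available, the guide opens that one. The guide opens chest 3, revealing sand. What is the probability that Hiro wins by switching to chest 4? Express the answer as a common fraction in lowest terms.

3/7

Condition on the true location of the ruby.
If it is in chest 1 (prior 1/4): chest 1 holds the prize so is unavailable; the guide chooses uniformly among the 2 others, probability 1/2; weight (1/4)·(1/2) = 1/8.
If it is in chest 2 (prior 1/4): chest 1 is available but not opened; chest 3 gets probability (1 − 2/5)/2 = 3/10; weight (1/4)·(3/10) = 3/40.
If it is in chest 3 (prior 1/4): the guide opened chest 3, so this case is ruled out; weight (1/4)·0 = 0.
If it is in chest 4 (prior 1/4): chest 1 is available but not opened, probability 3/5; weight (1/4)·(3/5) = 3/20.
The weights sum to 7/20.
So P(the ruby in chest 4 | the guide opened chest 3) = (3/20) / (7/20) = 3/7.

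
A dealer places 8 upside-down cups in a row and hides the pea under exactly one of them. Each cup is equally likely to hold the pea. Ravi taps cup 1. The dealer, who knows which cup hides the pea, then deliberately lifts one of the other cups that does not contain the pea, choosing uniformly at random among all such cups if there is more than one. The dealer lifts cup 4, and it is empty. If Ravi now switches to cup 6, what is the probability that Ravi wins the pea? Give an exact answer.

7/48

Apply Bayes' rule, conditioning on where the pea actually is.
If it is under cup 1 (prior 1/8): the dealer has 7 equally likely choices, so probability 1/7; weight (1/8)·(1/7) = 1/56.
If it is under any of cups 2, 3, 5, 6, 7, and 8 (prior 1/8 each): the dealer has 6 equally likely choices, so probability 1/6; weight (1/8)·(1/6) = 1/48 each.
If it is under cup 4 (prior 1/8): the dealer opened cup 4, so this case is ruled out; weight (1/8)·0 = 0.
The weights sum to 1/7.
So P(the pea under cup 6 | the dealer opened cup 4) = (1/48) / (1/7) = 7/48.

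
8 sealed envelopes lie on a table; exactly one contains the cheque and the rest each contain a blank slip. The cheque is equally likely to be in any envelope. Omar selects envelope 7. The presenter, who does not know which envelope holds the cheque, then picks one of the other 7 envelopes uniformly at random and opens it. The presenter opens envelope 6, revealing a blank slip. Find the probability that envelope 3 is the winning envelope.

Condition on the true location of the cheque.
If it is in any of envelopes 1, 2, 3, 4, 5, 7, and 8 (prior 1/8 each): the presenter picks envelope 6 with probability 1/7 regardless, and it is not the prize; weight (1/8)·(1/7) = 1/56 each.
If it is in envelope 6 (prior 1/8): the presenter opened envelope 6, so this case is ruled out; weight (1/8)·0 = 0.
The weights sum to 1/8.
So P(the cheque in envelope 3 | the presenter opened envelope 6) = (1/56) / (1/8) = 1/7.

1/7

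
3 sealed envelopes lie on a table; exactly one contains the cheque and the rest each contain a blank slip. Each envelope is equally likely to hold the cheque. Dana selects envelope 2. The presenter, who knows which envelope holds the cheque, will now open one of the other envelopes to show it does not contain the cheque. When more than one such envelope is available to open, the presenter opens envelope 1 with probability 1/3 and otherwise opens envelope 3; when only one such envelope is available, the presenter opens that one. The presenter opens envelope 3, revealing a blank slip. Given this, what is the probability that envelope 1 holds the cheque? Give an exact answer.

Condition on the true location of the cheque.
If it is in envelope 1 (prior 1/3): only envelope 3 is available, probability 1; weight (1/3)·1 = 1/3.
If it is in envelope 2 (prior 1/3): envelope 1 is available but not opened, probability 2/3; weight (1/3)·(2/3) = 2/9.
If it is in envelope 3 (prior 1/3): the presenter opened envelope 3, so this case is ruled out; weight (1/3)·0 = 0.
The weights sum to 5/9.
So P(the cheque in envelope 1 | the presenter opened envelope 3) = (1/3) / (5/9) = 3/5.

3/5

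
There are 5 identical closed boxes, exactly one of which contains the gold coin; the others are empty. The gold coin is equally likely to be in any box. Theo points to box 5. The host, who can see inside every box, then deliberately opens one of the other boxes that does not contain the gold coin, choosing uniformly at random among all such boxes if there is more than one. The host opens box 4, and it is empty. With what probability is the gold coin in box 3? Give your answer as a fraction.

4/15

Apply Bayes' rule, conditioning on where the gold coin actually is.
If it is in any of boxes 1, 2, and 3 (prior 1/5 each): the host has 3 equally likely choices, so probability 1/3; weight (1/5)·(1/3) = 1/15 each.
If it is in box 4 (prior 1/5): the host opened box 4, so this case is ruled out; weight (1/5)·0 = 0.
If it is in box 5 (prior 1/5): the host has 4 equally likely choices, so probability 1/4; weight (1/5)·(1/4) = 1/20.
The weights sum to 1/4.
So P(the gold coin in box 3 | the host opened box 4) = (1/15) / (1/4) = 4/15.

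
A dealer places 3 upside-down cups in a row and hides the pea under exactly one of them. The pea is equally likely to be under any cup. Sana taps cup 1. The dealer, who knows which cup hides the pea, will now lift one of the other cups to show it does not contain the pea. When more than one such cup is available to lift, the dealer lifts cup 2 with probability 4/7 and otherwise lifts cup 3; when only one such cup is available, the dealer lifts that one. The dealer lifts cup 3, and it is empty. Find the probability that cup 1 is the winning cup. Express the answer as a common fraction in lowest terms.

Consider each possible location of the pea in turn.
If it is under cup 1 (prior 1/3): cup 2 is available but not opened, probability 3/7; weight (1/3)·(3/7) = 1/7.
If it is under cup 2 (prior 1/3): only cup 3 is available, probability 1; weight (1/3)·1 = 1/3.
If it is under cup 3 (prior 1/3): the dealer opened cup 3, so this case is ruled out; weight (1/3)·0 = 0.
The weights sum to 10/21.
So P(the pea under cup 1 | the dealer opened cup 3) = (1/7) / (10/21) = 3/10.

3/10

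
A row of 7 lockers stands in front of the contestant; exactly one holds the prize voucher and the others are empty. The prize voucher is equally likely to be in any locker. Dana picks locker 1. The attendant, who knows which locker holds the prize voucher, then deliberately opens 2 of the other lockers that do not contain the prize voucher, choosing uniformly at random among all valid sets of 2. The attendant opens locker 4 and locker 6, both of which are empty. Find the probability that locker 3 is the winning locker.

Condition on the true location of the prize voucher.
If it is in locker 1 (prior 1/7): the attendant has 15 equally likely choices, so probability 1/15; weight (1/7)·(1/15) = 1/105.
If it is in any of lockers 2, 3, 5, and 7 (prior 1/7 each): the attendant has 10 equally likely choices, so probability 1/10; weight (1/7)·(1/10) = 1/70 each.
If it is in either of lockers 4 and 6 (prior 1/7 each): that locker was opened and seen not to hold the prize — ruled out; weight (1/7)·0 = 0 each.
The weights sum to 1/15.
So P(the prize voucher in locker 3 | the attendant opened locker 4 and locker 6) = (1/70) / (1/15) = 3/14.

3/14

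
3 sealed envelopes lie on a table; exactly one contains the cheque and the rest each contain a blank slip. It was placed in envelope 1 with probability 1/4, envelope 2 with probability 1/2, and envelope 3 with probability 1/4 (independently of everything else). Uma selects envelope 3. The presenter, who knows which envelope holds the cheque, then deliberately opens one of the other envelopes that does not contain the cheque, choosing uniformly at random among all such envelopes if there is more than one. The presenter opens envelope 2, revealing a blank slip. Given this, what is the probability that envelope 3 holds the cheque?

1/3

Consider each possible location of the cheque in turn.
If it is in envelope 1 (prior 1/4): the presenter has no choice, probability 1; weight (1/4)·1 = 1/4.
If it is in envelope 2 (prior 1/2): the presenter opened envelope 2, so this case is ruled out; weight (1/2)·0 = 0.
If it is in envelope 3 (prior 1/4): the presenter has 2 equally likely choices, so probability 1/2; weight (1/4)·(1/2) = 1/8.
The weights sum to 3/8.
So P(the cheque in envelope 3 | the presenter opened envelope 2) = (1/8) / (3/8) = 1/3.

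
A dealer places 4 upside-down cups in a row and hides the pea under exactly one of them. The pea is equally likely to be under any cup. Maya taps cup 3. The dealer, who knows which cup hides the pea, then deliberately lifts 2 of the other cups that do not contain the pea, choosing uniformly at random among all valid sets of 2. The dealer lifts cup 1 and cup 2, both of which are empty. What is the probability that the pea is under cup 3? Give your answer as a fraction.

1/4

Apply Bayes' rule, conditioning on where the pea actually is.
If it is under either of cups 1 and 2 (prior 1/4 each): that cup was opened and seen not to hold the prize — ruled out; weight (1/4)·0 = 0 each.
If it is under cup 3 (prior 1/4): the dealer has 3 equally likely choices, so probability 1/3; weight (1/4)·(1/3) = 1/12.
If it is under cup 4 (prior 1/4): the dealer has no choice, probability 1; weight (1/4)·1 = 1/4.
The weights sum to 1/3.
So P(the pea under cup 3 | the dealer opened cup 1 and cup 2) = (1/12) / (1/3) = 1/4.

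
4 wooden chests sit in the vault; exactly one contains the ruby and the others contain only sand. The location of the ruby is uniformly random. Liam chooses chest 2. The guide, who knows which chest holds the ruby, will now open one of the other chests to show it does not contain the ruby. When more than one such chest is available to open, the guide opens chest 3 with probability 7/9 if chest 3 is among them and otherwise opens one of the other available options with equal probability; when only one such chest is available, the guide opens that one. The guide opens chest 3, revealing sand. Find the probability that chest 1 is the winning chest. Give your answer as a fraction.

Apply Bayes' rule, conditioning on where the ruby actually is.
If it is in any of chests 1, 2, and 4 (prior 1/4 each): chest 3 is available, opened with probability 7/9; weight (1/4)·(7/9) = 7/36 each.
If it is in chest 3 (prior 1/4): the guide opened chest 3, so this case is ruled out; weight (1/4)·0 = 0.
The weights sum to 7/12.
So P(the ruby in chest 1 | the guide opened chest 3) = (7/36) / (7/12) = 1/3.

1/3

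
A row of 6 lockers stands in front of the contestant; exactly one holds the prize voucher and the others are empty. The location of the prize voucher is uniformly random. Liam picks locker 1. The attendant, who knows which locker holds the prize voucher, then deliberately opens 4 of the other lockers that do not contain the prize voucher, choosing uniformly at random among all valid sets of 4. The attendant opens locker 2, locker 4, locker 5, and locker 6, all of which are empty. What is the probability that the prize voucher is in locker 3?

Consider each possible location of the prize voucher in turn.
If it is in locker 1 (prior 1/6): the attendant has 5 equally likely choices, so probability 1/5; weight (1/6)·(1/5) = 1/30.
If it is in any of lockers 2, 4, 5, and 6 (prior 1/6 each): that locker was opened and seen not to hold the prize — ruled out; weight (1/6)·0 = 0 each.
If it is in locker 3 (prior 1/6): the attendant has no choice, probability 1; weight (1/6)·1 = 1/6.
The weights sum to 1/5.
So P(the prize voucher in locker 3 | the attendant opened locker 2, locker 4, locker 5, and locker 6) = (1/6) / (1/5) = 5/6.

5/6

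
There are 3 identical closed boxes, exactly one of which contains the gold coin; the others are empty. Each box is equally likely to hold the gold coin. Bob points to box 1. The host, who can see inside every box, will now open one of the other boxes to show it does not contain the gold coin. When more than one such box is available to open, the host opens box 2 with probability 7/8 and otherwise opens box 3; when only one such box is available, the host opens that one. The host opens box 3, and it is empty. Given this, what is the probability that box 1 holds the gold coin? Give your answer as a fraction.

1/9

Apply Bayes' rule, conditioning on where the gold coin actually is.
If it is in box 1 (prior 1/3): box 2 is available but not opened, probability 1/8; weight (1/3)·(1/8) = 1/24.
If it is in box 2 (prior 1/3): only box 3 is available, probability 1; weight (1/3)·1 = 1/3.
If it is in box 3 (prior 1/3): the host opened box 3, so this case is ruled out; weight (1/3)·0 = 0.
The weights sum to 3/8.
So P(the gold coin in box 1 | the host opened box 3) = (1/24) / (3/8) = 1/9.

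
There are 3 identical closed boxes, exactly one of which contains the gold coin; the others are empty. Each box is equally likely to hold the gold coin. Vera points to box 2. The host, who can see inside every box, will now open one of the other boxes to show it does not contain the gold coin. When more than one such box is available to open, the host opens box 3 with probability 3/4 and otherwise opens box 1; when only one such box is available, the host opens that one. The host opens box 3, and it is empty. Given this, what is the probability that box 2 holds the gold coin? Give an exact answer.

3/7

Apply Bayes' rule, conditioning on where the gold coin actually is.
If it is in box 1 (prior 1/3): only box 3 is available, probability 1; weight (1/3)·1 = 1/3.
If it is in box 2 (prior 1/3): box 3 is available, opened with probability 3/4; weight (1/3)·(3/4) = 1/4.
If it is in box 3 (prior 1/3): the host opened box 3, so this case is ruled out; weight (1/3)·0 = 0.
The weights sum to 7/12.
So P(the gold coin in box 2 | the host opened box 3) = (1/4) / (7/12) = 3/7.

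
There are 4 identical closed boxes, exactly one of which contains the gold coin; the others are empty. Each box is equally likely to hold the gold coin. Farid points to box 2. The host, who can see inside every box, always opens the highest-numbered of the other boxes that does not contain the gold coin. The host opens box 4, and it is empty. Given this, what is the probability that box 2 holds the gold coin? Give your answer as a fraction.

1/3

Condition on the true location of the gold coin.
If it is in any of boxes 1, 2, and 3 (prior 1/4 each): box 4 is the highest-numbered option available, probability 1; weight (1/4)·1 = 1/4 each.
If it is in box 4 (prior 1/4): the host opened box 4, so this case is ruled out; weight (1/4)·0 = 0.
The weights sum to 3/4.
So P(the gold coin in box 2 | the host opened box 4) = (1/4) / (3/4) = 1/3.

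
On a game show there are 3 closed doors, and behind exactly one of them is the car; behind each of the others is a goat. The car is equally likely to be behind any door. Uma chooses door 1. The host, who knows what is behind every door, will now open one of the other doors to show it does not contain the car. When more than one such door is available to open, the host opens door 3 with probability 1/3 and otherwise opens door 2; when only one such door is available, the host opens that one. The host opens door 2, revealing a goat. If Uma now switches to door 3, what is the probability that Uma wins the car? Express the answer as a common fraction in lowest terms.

Condition on the true location of the car.
If it is behind door 1 (prior 1/3): door 3 is available but not opened, probability 2/3; weight (1/3)·(2/3) = 2/9.
If it is behind door 2 (prior 1/3): the host opened door 2, so this case is ruled out; weight (1/3)·0 = 0.
If it is behind door 3 (prior 1/3): only door 2 is available, probability 1; weight (1/3)·1 = 1/3.
The weights sum to 5/9.
So P(the car behind door 3 | the host opened door 2) = (1/3) / (5/9) = 3/5.

3/5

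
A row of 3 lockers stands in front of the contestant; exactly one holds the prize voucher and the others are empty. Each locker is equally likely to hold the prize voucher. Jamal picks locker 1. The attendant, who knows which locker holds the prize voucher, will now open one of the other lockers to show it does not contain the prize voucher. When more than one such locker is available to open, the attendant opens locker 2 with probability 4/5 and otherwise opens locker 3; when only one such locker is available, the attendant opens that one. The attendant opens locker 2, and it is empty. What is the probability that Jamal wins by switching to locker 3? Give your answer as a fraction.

5/9

Consider each possible location of the prize voucher in turn.
If it is in locker 1 (prior 1/3): locker 2 is available, opened with probability 4/5; weight (1/3)·(4/5) = 4/15.
If it is in locker 2 (prior 1/3): the attendant opened locker 2, so this case is ruled out; weight (1/3)·0 = 0.
If it is in locker 3 (prior 1/3): only locker 2 is available, probability 1; weight (1/3)·1 = 1/3.
The weights sum to 3/5.
So P(the prize voucher in locker 3 | the attendant opened locker 2) = (1/3) / (3/5) = 5/9.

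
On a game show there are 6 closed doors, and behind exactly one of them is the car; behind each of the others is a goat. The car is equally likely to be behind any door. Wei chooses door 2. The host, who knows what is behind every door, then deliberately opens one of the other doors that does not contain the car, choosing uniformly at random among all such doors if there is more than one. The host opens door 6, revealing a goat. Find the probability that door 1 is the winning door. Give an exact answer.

5/24

Apply Bayes' rule, conditioning on where the car actually is.
If it is behind any of doors 1, 3, 4, and 5 (prior 1/6 each): the host has 4 equally likely choices, so probability 1/4; weight (1/6)·(1/4) = 1/24 each.
If it is behind door 2 (prior 1/6): the host has 5 equally likely choices, so probability 1/5; weight (1/6)·(1/5) = 1/30.
If it is behind door 6 (prior 1/6): the host opened door 6, so this case is ruled out; weight (1/6)·0 = 0.
The weights sum to 1/5.
So P(the car behind door 1 | the host opened door 6) = (1/24) / (1/5) = 5/24.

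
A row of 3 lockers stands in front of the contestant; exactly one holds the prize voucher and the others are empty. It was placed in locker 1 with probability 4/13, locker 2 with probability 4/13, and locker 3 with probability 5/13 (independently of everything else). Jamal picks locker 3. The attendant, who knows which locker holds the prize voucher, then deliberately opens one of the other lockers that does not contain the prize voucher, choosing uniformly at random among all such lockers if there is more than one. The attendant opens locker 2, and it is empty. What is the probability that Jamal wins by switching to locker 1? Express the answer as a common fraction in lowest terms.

8/13

Consider each possible location of the prize voucher in turn.
If it is in locker 1 (prior 4/13): the attendant has no choice, probability 1; weight (4/13)·1 = 4/13.
If it is in locker 2 (prior 4/13): the attendant opened locker 2, so this case is ruled out; weight (4/13)·0 = 0.
If it is in locker 3 (prior 5/13): the attendant has 2 equally likely choices, so probability 1/2; weight (5/13)·(1/2) = 5/26.
The weights sum to 1/2.
So P(the prize voucher in locker 1 | the attendant opened locker 2) = (4/13) / (1/2) = 8/13.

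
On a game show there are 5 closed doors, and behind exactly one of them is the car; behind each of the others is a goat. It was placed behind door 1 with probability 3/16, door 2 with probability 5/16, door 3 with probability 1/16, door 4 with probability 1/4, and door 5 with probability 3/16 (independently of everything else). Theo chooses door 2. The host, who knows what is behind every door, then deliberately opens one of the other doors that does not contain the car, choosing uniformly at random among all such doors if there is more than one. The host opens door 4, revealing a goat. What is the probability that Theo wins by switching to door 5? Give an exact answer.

12/43

Consider each possible location of the car in turn.
If it is behind either of doors 1 and 5 (prior 3/16 each): the host has 3 equally likely choices, so probability 1/3; weight (3/16)·(1/3) = 1/16 each.
If it is behind door 2 (prior 5/16): the host has 4 equally likely choices, so probability 1/4; weight (5/16)·(1/4) = 5/64.
If it is behind door 3 (prior 1/16): the host has 3 equally likely choices, so probability 1/3; weight (1/16)·(1/3) = 1/48.
If it is behind door 4 (prior 1/4): the host opened door 4, so this case is ruled out; weight (1/4)·0 = 0.
The weights sum to 43/192.
So P(the car behind door 5 | the host opened door 4) = (1/16) / (43/192) = 12/43.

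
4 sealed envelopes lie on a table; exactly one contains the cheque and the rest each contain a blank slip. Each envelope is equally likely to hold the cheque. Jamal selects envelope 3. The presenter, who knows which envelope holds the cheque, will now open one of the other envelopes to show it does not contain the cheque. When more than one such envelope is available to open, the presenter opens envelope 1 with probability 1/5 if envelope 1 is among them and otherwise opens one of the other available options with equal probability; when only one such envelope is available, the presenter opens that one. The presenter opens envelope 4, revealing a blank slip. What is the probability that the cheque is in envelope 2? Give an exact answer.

8/17

Apply Bayes' rule, conditioning on where the cheque actually is.
If it is in envelope 1 (prior 1/4): envelope 1 holds the prize so is unavailable; the presenter chooses uniformly among the 2 others, probability 1/2; weight (1/4)·(1/2) = 1/8.
If it is in envelope 2 (prior 1/4): envelope 1 is available but not opened, probability 4/5; weight (1/4)·(4/5) = 1/5.
If it is in envelope 3 (prior 1/4): envelope 1 is available but not opened; envelope 4 gets probability (1 − 1/5)/2 = 2/5; weight (1/4)·(2/5) = 1/10.
If it is in envelope 4 (prior 1/4): the presenter opened envelope 4, so this case is ruled out; weight (1/4)·0 = 0.
The weights sum to 17/40.
So P(the cheque in envelope 2 | the presenter opened envelope 4) = (1/5) / (17/40) = 8/17.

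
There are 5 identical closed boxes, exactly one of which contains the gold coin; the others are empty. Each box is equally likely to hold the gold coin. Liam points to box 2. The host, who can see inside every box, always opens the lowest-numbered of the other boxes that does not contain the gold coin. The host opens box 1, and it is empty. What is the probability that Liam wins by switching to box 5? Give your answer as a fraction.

Apply Bayes' rule, conditioning on where the gold coin actually is.
If it is in box 1 (prior 1/5): the host opened box 1, so this case is ruled out; weight (1/5)·0 = 0.
If it is in any of boxes 2, 3, 4, and 5 (prior 1/5 each): box 1 is the lowest-numbered option available, probability 1; weight (1/5)·1 = 1/5 each.
The weights sum to 4/5.
So P(the gold coin in box 5 | the host opened box 1) = (1/5) / (4/5) = 1/4.

1/4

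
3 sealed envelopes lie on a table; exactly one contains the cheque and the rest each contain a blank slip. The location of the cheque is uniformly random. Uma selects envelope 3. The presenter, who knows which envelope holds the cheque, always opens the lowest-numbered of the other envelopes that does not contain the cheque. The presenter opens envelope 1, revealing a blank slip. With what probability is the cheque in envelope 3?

1/2

Apply Bayes' rule, conditioning on where the cheque actually is.
If it is in envelope 1 (prior 1/3): the presenter opened envelope 1, so this case is ruled out; weight (1/3)·0 = 0.
If it is in either of envelopes 2 and 3 (prior 1/3 each): envelope 1 is the lowest-numbered option available, probability 1; weight (1/3)·1 = 1/3 each.
The weights sum to 2/3.
So P(the cheque in envelope 3 | the presenter opened envelope 1) = (1/3) / (2/3) = 1/2.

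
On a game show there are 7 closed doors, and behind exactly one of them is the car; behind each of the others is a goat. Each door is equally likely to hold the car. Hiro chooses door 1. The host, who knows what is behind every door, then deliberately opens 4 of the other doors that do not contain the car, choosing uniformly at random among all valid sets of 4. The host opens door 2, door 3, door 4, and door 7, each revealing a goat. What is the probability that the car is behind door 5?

3/7

Apply Bayes' rule, conditioning on where the car actually is.
If it is behind door 1 (prior 1/7): the host has 15 equally likely choices, so probability 1/15; weight (1/7)·(1/15) = 1/105.
If it is behind any of doors 2, 3, 4, and 7 (prior 1/7 each): that door was opened and seen not to hold the prize — ruled out; weight (1/7)·0 = 0 each.
If it is behind either of doors 5 and 6 (prior 1/7 each): the host has 5 equally likely choices, so probability 1/5; weight (1/7)·(1/5) = 1/35 each.
The weights sum to 1/15.
So P(the car behind door 5 | the host opened door 2, door 3, door 4, and door 7) = (1/35) / (1/15) = 3/7.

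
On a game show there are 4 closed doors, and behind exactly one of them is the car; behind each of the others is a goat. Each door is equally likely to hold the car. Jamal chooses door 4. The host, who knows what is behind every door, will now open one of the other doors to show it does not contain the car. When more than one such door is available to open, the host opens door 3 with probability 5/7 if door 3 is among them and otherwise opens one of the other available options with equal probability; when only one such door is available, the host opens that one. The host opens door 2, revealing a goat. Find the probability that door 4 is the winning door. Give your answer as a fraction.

2/13

Apply Bayes' rule, conditioning on where the car actually is.
If it is behind door 1 (prior 1/4): door 3 is available but not opened, probability 2/7; weight (1/4)·(2/7) = 1/14.
If it is behind door 2 (prior 1/4): the host opened door 2, so this case is ruled out; weight (1/4)·0 = 0.
If it is behind door 3 (prior 1/4): door 3 holds the prize so is unavailable; the host chooses uniformly among the 2 others, probability 1/2; weight (1/4)·(1/2) = 1/8.
If it is behind door 4 (prior 1/4): door 3 is available but not opened; door 2 gets probability (1 − 5/7)/2 = 1/7; weight (1/4)·(1/7) = 1/28.
The weights sum to 13/56.
So P(the car behind door 4 | the host opened door 2) = (1/28) / (13/56) = 2/13.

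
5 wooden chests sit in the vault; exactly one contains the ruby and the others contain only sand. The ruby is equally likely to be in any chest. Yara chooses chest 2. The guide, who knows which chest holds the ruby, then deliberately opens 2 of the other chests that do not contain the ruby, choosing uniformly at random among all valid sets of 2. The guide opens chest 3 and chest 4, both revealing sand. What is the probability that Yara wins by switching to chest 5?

Apply Bayes' rule, conditioning on where the ruby actually is.
If it is in either of chests 1 and 5 (prior 1/5 each): the guide has 3 equally likely choices, so probability 1/3; weight (1/5)·(1/3) = 1/15 each.
If it is in chest 2 (prior 1/5): the guide has 6 equally likely choices, so probability 1/6; weight (1/5)·(1/6) = 1/30.
If it is in either of chests 3 and 4 (prior 1/5 each): that chest was opened and seen not to hold the prize — ruled out; weight (1/5)·0 = 0 each.
The weights sum to 1/6.
So P(the ruby in chest 5 | the guide opened chest 3 and chest 4) = (1/15) / (1/6) = 2/5.

2/5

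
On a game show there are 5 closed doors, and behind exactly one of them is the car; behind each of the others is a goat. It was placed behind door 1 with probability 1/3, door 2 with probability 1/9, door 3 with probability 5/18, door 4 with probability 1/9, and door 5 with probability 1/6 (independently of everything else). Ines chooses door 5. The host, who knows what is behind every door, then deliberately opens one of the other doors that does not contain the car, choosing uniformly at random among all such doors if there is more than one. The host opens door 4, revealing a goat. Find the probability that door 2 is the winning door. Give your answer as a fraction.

8/61

Condition on the true location of the car.
If it is behind door 1 (prior 1/3): the host has 3 equally likely choices, so probability 1/3; weight (1/3)·(1/3) = 1/9.
If it is behind door 2 (prior 1/9): the host has 3 equally likely choices, so probability 1/3; weight (1/9)·(1/3) = 1/27.
If it is behind door 3 (prior 5/18): the host has 3 equally likely choices, so probability 1/3; weight (5/18)·(1/3) = 5/54.
If it is behind door 4 (prior 1/9): the host opened door 4, so this case is ruled out; weight (1/9)·0 = 0.
If it is behind door 5 (prior 1/6): the host has 4 equally likely choices, so probability 1/4; weight (1/6)·(1/4) = 1/24.
The weights sum to 61/216.
So P(the car behind door 2 | the host opened door 4) = (1/27) / (61/216) = 8/61.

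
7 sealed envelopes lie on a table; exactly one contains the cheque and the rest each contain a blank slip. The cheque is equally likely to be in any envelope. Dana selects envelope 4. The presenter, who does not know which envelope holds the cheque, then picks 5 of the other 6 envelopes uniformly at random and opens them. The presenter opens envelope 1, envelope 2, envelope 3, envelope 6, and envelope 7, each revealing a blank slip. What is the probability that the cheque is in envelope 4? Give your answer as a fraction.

Condition on the true location of the cheque.
If it is in any of envelopes 1, 2, 3, 6, and 7 (prior 1/7 each): that envelope was opened and seen not to hold the prize — ruled out; weight (1/7)·0 = 0 each.
If it is in either of envelopes 4 and 5 (prior 1/7 each): the presenter picks exactly this set with probability 1/6 regardless, and none is the prize; weight (1/7)·(1/6) = 1/42 each.
The weights sum to 1/21.
So P(the cheque in envelope 4 | the presenter opened envelope 1, envelope 2, envelope 3, envelope 6, and envelope 7) = (1/42) / (1/21) = 1/2.

1/2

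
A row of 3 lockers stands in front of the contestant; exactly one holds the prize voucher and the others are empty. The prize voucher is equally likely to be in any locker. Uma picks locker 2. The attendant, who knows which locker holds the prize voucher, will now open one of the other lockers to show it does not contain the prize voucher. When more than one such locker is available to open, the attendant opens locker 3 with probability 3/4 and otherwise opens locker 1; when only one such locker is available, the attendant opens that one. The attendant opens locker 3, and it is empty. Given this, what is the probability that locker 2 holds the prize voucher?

Apply Bayes' rule, conditioning on where the prize voucher actually is.
If it is in locker 1 (prior 1/3): only locker 3 is available, probability 1; weight (1/3)·1 = 1/3.
If it is in locker 2 (prior 1/3): locker 3 is available, opened with probability 3/4; weight (1/3)·(3/4) = 1/4.
If it is in locker 3 (prior 1/3): the attendant opened locker 3, so this case is ruled out; weight (1/3)·0 = 0.
The weights sum to 7/12.
So P(the prize voucher in locker 2 | the attendant opened locker 3) = (1/4) / (7/12) = 3/7.

3/7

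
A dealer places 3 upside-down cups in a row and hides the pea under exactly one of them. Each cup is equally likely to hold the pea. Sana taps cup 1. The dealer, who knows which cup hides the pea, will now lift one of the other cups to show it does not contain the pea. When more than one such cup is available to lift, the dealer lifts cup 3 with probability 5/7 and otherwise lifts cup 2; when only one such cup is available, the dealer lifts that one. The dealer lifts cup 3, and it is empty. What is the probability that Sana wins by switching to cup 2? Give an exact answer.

7/12

Apply Bayes' rule, conditioning on where the pea actually is.
If it is under cup 1 (prior 1/3): cup 3 is available, opened with probability 5/7; weight (1/3)·(5/7) = 5/21.
If it is under cup 2 (prior 1/3): only cup 3 is available, probability 1; weight (1/3)·1 = 1/3.
If it is under cup 3 (prior 1/3): the dealer opened cup 3, so this case is ruled out; weight (1/3)·0 = 0.
The weights sum to 4/7.
So P(the pea under cup 2 | the dealer opened cup 3) = (1/3) / (4/7) = 7/12.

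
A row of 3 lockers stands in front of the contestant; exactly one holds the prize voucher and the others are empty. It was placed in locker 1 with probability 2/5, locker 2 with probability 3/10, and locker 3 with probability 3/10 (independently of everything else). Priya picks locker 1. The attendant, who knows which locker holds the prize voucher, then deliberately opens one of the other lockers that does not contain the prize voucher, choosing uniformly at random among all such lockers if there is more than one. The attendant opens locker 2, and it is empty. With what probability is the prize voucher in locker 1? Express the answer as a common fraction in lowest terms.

Apply Bayes' rule, conditioning on where the prize voucher actually is.
If it is in locker 1 (prior 2/5): the attendant has 2 equally likely choices, so probability 1/2; weight (2/5)·(1/2) = 1/5.
If it is in locker 2 (prior 3/10): the attendant opened locker 2, so this case is ruled out; weight (3/10)·0 = 0.
If it is in locker 3 (prior 3/10): the attendant has no choice, probability 1; weight (3/10)·1 = 3/10.
The weights sum to 1/2.
So P(the prize voucher in locker 1 | the attendant opened locker 2) = (1/5) / (1/2) = 2/5.

2/5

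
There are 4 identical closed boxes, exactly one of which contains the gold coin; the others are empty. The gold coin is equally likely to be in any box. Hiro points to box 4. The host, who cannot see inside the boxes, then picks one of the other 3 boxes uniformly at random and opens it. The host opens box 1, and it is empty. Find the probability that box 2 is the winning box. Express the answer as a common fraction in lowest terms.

Because the host chose which box to open without knowing where the gold coin is, the choice is independent of the prize location. Learning that box 1 does not hold the gold coin simply rules out that one location and leaves the remaining 3 boxes still equally likely by symmetry.
So P(the gold coin in box 2) = 1/3.

1/3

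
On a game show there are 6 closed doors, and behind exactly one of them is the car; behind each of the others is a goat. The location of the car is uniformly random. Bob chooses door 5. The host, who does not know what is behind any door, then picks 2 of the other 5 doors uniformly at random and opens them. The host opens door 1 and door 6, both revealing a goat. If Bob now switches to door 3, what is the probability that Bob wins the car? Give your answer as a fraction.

1/4

Condition on the true location of the car.
If it is behind either of doors 1 and 6 (prior 1/6 each): that door was opened and seen not to hold the prize — ruled out; weight (1/6)·0 = 0 each.
If it is behind any of doors 2, 3, 4, and 5 (prior 1/6 each): the host picks exactly this set with probability 1/10 regardless, and none is the prize; weight (1/6)·(1/10) = 1/60 each.
The weights sum to 1/15.
So P(the car behind door 3 | the host opened door 1 and door 6) = (1/60) / (1/15) = 1/4.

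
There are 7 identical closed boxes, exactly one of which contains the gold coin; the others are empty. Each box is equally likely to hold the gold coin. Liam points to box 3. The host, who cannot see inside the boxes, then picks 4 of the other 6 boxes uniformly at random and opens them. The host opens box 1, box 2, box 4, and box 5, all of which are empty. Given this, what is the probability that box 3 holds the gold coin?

1/3

Because the host chose which boxes to open without knowing where the gold coin is, the choice is independent of the prize location. Learning that none of the 4 opened boxes holds the gold coin simply rules out those 4 locations and leaves the remaining 3 boxes still equally likely by symmetry.
So P(the gold coin in box 3) = 1/3.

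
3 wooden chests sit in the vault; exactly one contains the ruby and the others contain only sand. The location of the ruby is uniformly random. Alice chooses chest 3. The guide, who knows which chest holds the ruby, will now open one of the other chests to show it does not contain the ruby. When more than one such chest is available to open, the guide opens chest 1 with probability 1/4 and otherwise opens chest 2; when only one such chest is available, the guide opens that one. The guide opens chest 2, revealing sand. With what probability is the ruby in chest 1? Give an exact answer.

4/7

Apply Bayes' rule, conditioning on where the ruby actually is.
If it is in chest 1 (prior 1/3): only chest 2 is available, probability 1; weight (1/3)·1 = 1/3.
If it is in chest 2 (prior 1/3): the guide opened chest 2, so this case is ruled out; weight (1/3)·0 = 0.
If it is in chest 3 (prior 1/3): chest 1 is available but not opened, probability 3/4; weight (1/3)·(3/4) = 1/4.
The weights sum to 7/12.
So P(the ruby in chest 1 | the guide opened chest 2) = (1/3) / (7/12) = 4/7.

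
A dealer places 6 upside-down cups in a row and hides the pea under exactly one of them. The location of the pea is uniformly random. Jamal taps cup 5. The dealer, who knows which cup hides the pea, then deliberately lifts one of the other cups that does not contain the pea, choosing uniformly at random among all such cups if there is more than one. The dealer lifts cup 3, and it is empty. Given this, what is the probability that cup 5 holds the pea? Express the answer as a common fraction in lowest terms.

1/6

Apply Bayes' rule, conditioning on where the pea actually is.
If it is under any of cups 1, 2, 4, and 6 (prior 1/6 each): the dealer has 4 equally likely choices, so probability 1/4; weight (1/6)·(1/4) = 1/24 each.
If it is under cup 3 (prior 1/6): the dealer opened cup 3, so this case is ruled out; weight (1/6)·0 = 0.
If it is under cup 5 (prior 1/6): the dealer has 5 equally likely choices, so probability 1/5; weight (1/6)·(1/5) = 1/30.
The weights sum to 1/5.
So P(the pea under cup 5 | the dealer opened cup 3) = (1/30) / (1/5) = 1/6.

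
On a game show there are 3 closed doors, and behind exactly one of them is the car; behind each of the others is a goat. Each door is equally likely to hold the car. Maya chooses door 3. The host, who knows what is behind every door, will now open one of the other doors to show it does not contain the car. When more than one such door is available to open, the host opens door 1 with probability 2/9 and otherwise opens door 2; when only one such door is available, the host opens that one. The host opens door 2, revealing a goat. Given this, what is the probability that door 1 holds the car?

9/16

Apply Bayes' rule, conditioning on where the car actually is.
If it is behind door 1 (prior 1/3): only door 2 is available, probability 1; weight (1/3)·1 = 1/3.
If it is behind door 2 (prior 1/3): the host opened door 2, so this case is ruled out; weight (1/3)·0 = 0.
If it is behind door 3 (prior 1/3): door 1 is available but not opened, probability 7/9; weight (1/3)·(7/9) = 7/27.
The weights sum to 16/27.
So P(the car behind door 1 | the host opened door 2) = (1/3) / (16/27) = 9/16.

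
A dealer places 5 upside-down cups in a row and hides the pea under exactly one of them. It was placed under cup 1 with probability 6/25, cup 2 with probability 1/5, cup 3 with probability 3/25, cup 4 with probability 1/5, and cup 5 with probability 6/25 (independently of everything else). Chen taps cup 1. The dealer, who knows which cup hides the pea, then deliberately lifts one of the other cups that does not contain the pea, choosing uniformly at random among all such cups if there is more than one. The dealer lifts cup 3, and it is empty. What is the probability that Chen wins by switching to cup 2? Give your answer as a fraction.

10/41

Condition on the true location of the pea.
If it is under cup 1 (prior 6/25): the dealer has 4 equally likely choices, so probability 1/4; weight (6/25)·(1/4) = 3/50.
If it is under either of cups 2 and 4 (prior 1/5 each): the dealer has 3 equally likely choices, so probability 1/3; weight (1/5)·(1/3) = 1/15 each.
If it is under cup 3 (prior 3/25): the dealer opened cup 3, so this case is ruled out; weight (3/25)·0 = 0.
If it is under cup 5 (prior 6/25): the dealer has 3 equally likely choices, so probability 1/3; weight (6/25)·(1/3) = 2/25.
The weights sum to 41/150.
So P(the pea under cup 2 | the dealer opened cup 3) = (1/15) / (41/150) = 10/41.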